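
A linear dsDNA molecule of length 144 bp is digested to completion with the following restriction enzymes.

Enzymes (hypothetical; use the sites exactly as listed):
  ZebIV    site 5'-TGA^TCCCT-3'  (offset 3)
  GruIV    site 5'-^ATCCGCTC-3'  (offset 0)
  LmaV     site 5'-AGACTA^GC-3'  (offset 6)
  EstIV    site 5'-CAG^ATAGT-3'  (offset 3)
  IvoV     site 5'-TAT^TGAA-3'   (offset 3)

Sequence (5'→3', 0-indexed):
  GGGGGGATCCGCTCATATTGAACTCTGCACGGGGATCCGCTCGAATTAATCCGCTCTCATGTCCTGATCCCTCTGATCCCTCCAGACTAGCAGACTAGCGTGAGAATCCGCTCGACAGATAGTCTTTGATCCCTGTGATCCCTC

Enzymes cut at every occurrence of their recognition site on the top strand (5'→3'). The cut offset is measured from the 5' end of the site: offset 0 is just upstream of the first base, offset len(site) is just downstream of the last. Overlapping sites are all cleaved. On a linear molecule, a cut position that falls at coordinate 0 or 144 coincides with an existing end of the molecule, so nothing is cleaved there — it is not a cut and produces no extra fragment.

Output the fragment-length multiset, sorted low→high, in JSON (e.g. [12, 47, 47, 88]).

Scan for sites:
  ZebIV (TGATCCCT, off=3): starts [64, 73, 126, 135] → cuts [67, 76, 129, 138]
  GruIV (ATCCGCTC, off=0): starts [6, 34, 48, 105] → cuts [6, 34, 48, 105]
  LmaV (AGACTAGC, off=6): starts [83, 91] → cuts [89, 97]
  EstIV (CAGATAGT, off=3): starts [115] → cuts [118]
  IvoV (TATTGAA, off=3): starts [15] → cuts [18]

All cut coordinates (distinct, sorted): [6, 18, 34, 48, 67, 76, 89, 97, 105, 118, 129, 138]

Fragment lengths:
  [0,6): 6 bp
  [6,18): 12 bp
  [18,34): 16 bp
  [34,48): 14 bp
  [48,67): 19 bp
  [67,76): 9 bp
  [76,89): 13 bp
  [89,97): 8 bp
  [97,105): 8 bp
  [105,118): 13 bp
  [118,129): 11 bp
  [129,138): 9 bp
  [138,144): 6 bp

[6,6,8,8,9,9,11,12,13,13,14,16,19]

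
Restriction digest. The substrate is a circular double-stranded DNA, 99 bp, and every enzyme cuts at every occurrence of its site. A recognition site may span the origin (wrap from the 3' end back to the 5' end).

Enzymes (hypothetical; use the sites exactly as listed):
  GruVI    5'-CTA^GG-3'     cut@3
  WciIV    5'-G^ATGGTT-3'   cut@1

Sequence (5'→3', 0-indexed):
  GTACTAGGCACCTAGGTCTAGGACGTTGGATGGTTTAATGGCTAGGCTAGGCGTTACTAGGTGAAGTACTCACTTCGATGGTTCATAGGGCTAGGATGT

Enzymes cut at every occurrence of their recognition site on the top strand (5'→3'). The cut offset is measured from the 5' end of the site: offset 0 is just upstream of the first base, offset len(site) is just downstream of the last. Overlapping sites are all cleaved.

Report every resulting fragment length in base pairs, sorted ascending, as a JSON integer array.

Per-enzyme occurrences:
  GruVI (CTAGG, off=3): starts [3, 11, 17, 41, 46, 56, 90] → cuts [6, 14, 20, 44, 49, 59, 93]
  WciIV (GATGGTT, off=1): starts [28, 76] → cuts [29, 77]

All cut coordinates (distinct, sorted): [6, 14, 20, 29, 44, 49, 59, 77, 93]

Fragment lengths:
  6→14: 8 bp
  14→20: 6 bp
  20→29: 9 bp
  29→44: 15 bp
  44→49: 5 bp
  49→59: 10 bp
  59→77: 18 bp
  77→93: 16 bp
  93→6 (wrap): 99-93+6 = 12 bp

[5,6,8,9,10,12,15,16,18]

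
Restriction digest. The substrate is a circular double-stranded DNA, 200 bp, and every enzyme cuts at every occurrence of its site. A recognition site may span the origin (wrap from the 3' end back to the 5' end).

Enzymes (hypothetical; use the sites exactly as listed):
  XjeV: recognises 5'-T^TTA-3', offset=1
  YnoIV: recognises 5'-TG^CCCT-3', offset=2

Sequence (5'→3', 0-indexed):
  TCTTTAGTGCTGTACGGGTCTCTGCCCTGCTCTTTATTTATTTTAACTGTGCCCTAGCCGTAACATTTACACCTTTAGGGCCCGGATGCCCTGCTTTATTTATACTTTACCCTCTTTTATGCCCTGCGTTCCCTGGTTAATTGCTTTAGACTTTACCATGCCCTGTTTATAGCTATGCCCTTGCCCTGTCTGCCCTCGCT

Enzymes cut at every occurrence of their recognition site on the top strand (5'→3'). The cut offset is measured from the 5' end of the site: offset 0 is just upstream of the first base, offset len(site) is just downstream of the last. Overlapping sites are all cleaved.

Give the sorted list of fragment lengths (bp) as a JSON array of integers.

Site scan:
  XjeV TTTA/1: at [2, 32, 36, 41, 65, 73, 94, 98, 105, 115, 144, 151, 165] ⇒ [3, 33, 37, 42, 66, 74, 95, 99, 106, 116, 145, 152, 166]
  YnoIV TGCCCT/2: at [22, 49, 86, 119, 158, 175, 181, 190] ⇒ [24, 51, 88, 121, 160, 177, 183, 192]

All cut coordinates (distinct, sorted): [3, 24, 33, 37, 42, 51, 66, 74, 88, 95, 99, 106, 116, 121, 145, 152, 160, 166, 177, 183, 192]

Fragments:
  3→24: 21 bp
  24→33: 9 bp
  33→37: 4 bp
  37→42: 5 bp
  42→51: 9 bp
  51→66: 15 bp
  66→74: 8 bp
  74→88: 14 bp
  88→95: 7 bp
  95→99: 4 bp
  99→106: 7 bp
  106→116: 10 bp
  116→121: 5 bp
  121→145: 24 bp
  145→152: 7 bp
  152→160: 8 bp
  160→166: 6 bp
  166→177: 11 bp
  177→183: 6 bp
  183→192: 9 bp
  192→3 (wrap): 200-192+3 = 11 bp

[4,4,5,5,6,6,7,7,7,8,8,9,9,9,10,11,11,14,15,21,24]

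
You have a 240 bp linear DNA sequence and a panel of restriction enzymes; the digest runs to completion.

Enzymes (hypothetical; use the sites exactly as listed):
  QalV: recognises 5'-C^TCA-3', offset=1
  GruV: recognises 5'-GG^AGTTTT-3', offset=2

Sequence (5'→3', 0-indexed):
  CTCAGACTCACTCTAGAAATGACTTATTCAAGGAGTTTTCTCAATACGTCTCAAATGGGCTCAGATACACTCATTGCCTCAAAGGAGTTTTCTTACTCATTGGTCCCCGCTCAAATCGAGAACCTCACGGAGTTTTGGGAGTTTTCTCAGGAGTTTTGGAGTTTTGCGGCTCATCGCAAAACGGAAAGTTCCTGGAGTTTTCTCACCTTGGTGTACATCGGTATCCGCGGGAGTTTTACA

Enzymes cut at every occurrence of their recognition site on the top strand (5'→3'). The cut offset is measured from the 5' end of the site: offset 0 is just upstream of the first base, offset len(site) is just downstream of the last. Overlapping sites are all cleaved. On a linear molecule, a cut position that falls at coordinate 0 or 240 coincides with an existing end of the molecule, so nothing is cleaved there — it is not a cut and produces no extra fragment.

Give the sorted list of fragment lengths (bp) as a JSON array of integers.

Scan for sites:
  QalV (CTCA, off=1): starts [0, 6, 39, 49, 59, 69, 77, 95, 109, 123, 145, 169, 201] → cuts [1, 7, 40, 50, 60, 70, 78, 96, 110, 124, 146, 170, 202]
  GruV (GGAGTTTT, off=2): starts [31, 83, 128, 137, 149, 157, 193, 229] → cuts [33, 85, 130, 139, 151, 159, 195, 231]

Pooled cuts: [1, 7, 33, 40, 50, 60, 70, 78, 85, 96, 110, 124, 130, 139, 146, 151, 159, 170, 195, 202, 231]

Fragment lengths:
  [0,1): 1 bp
  [1,7): 6 bp
  [7,33): 26 bp
  [33,40): 7 bp
  [40,50): 10 bp
  [50,60): 10 bp
  [60,70): 10 bp
  [70,78): 8 bp
  [78,85): 7 bp
  [85,96): 11 bp
  [96,110): 14 bp
  [110,124): 14 bp
  [124,130): 6 bp
  [130,139): 9 bp
  [139,146): 7 bp
  [146,151): 5 bp
  [151,159): 8 bp
  [159,170): 11 bp
  [170,195): 25 bp
  [195,202): 7 bp
  [202,231): 29 bp
  [231,240): 9 bp

[1,5,6,6,7,7,7,7,8,8,9,9,10,10,10,11,11,14,14,25,26,29]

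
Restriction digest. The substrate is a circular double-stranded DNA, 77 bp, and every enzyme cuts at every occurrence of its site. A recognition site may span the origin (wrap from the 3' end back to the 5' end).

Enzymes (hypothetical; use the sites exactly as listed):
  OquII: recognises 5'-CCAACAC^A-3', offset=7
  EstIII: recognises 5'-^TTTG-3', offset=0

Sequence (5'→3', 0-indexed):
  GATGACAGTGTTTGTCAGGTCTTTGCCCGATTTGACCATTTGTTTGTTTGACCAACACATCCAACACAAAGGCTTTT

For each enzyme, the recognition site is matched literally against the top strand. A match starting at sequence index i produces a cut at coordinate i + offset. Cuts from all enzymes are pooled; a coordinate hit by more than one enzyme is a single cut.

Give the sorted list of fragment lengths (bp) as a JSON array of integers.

Per-enzyme occurrences:
  OquII CCAACACA/7: at [51, 60] ⇒ [58, 67]
  EstIII TTTG/0: at [10, 21, 30, 38, 42, 46, 74] ⇒ [10, 21, 30, 38, 42, 46, 74]

Pooled cuts: [10, 21, 30, 38, 42, 46, 58, 67, 74]

Fragment lengths:
  10→21: 11 bp
  21→30: 9 bp
  30→38: 8 bp
  38→42: 4 bp
  42→46: 4 bp
  46→58: 12 bp
  58→67: 9 bp
  67→74: 7 bp
  74→10 (wrap): 77-74+10 = 13 bp

[4,4,7,8,9,9,11,12,13]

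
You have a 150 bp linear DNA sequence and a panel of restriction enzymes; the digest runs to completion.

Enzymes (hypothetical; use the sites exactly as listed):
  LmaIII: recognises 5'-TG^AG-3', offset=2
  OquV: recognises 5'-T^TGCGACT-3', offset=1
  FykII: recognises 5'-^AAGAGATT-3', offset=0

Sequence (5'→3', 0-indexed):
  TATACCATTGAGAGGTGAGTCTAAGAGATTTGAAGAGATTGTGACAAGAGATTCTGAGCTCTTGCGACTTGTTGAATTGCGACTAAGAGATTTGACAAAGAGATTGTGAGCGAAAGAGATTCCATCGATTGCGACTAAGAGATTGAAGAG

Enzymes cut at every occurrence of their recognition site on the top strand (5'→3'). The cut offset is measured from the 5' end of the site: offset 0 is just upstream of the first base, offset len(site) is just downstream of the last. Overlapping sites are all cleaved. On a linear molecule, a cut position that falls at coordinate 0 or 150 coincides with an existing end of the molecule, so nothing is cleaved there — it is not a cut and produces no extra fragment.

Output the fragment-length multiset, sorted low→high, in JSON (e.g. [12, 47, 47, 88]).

Per-enzyme occurrences:
  LmaIII (TGAG, off=2): starts [8, 15, 54, 106] → cuts [10, 17, 56, 108]
  OquV (TTGCGACT, off=1): starts [61, 76, 128] → cuts [62, 77, 129]
  FykII (AAGAGATT, off=0): starts [22, 32, 45, 84, 97, 113, 136] → cuts [22, 32, 45, 84, 97, 113, 136]

Pooled cuts: [10, 17, 22, 32, 45, 56, 62, 77, 84, 97, 108, 113, 129, 136]

Fragment lengths:
  [0,10): 10 bp
  [10,17): 7 bp
  [17,22): 5 bp
  [22,32): 10 bp
  [32,45): 13 bp
  [45,56): 11 bp
  [56,62): 6 bp
  [62,77): 15 bp
  [77,84): 7 bp
  [84,97): 13 bp
  [97,108): 11 bp
  [108,113): 5 bp
  [113,129): 16 bp
  [129,136): 7 bp
  [136,150): 14 bp

[5,5,6,7,7,7,10,10,11,11,13,13,14,15,16]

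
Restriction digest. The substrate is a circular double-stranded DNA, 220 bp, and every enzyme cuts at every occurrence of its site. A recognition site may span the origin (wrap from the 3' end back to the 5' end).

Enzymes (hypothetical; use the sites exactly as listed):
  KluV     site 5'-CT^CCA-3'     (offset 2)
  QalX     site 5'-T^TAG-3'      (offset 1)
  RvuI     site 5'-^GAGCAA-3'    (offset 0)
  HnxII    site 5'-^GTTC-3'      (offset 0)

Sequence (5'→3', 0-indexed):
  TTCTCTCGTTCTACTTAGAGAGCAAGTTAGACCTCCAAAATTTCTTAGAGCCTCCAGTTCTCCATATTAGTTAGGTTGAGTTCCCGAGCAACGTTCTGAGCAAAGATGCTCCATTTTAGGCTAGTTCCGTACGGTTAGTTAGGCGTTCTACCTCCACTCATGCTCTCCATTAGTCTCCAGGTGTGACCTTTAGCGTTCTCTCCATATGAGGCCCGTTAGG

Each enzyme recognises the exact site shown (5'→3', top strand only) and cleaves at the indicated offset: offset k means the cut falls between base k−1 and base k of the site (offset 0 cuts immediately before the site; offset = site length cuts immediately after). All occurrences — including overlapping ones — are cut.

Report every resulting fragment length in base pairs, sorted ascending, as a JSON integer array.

Scan for sites:
  KluV CTCCA/2: at [32, 51, 59, 108, 151, 164, 174, 199] ⇒ [34, 53, 61, 110, 153, 166, 176, 201]
  QalX TTAG/1: at [14, 26, 44, 66, 70, 115, 134, 138, 169, 189, 215] ⇒ [15, 27, 45, 67, 71, 116, 135, 139, 170, 190, 216]
  RvuI GAGCAA/0: at [19, 85, 97] ⇒ [19, 85, 97]
  HnxII GTTC/0: at [7, 56, 79, 92, 123, 144, 194, 219] ⇒ [7, 56, 79, 92, 123, 144, 194, 219]

All cut coordinates (distinct, sorted): [7, 15, 19, 27, 34, 45, 53, 56, 61, 67, 71, 79, 85, 92, 97, 110, 116, 123, 135, 139, 144, 153, 166, 170, 176, 190, 194, 201, 216, 219]

Fragment lengths:
  7→15: 8 bp
  15→19: 4 bp
  19→27: 8 bp
  27→34: 7 bp
  34→45: 11 bp
  45→53: 8 bp
  53→56: 3 bp
  56→61: 5 bp
  61→67: 6 bp
  67→71: 4 bp
  71→79: 8 bp
  79→85: 6 bp
  85→92: 7 bp
  92→97: 5 bp
  97→110: 13 bp
  110→116: 6 bp
  116→123: 7 bp
  123→135: 12 bp
  135→139: 4 bp
  139→144: 5 bp
  144→153: 9 bp
  153→166: 13 bp
  166→170: 4 bp
  170→176: 6 bp
  176→190: 14 bp
  190→194: 4 bp
  194→201: 7 bp
  201→216: 15 bp
  216→219: 3 bp
  219→7 (wrap): 220-219+7 = 8 bp

[3,3,4,4,4,4,4,5,5,5,6,6,6,6,7,7,7,7,8,8,8,8,8,9,11,12,13,13,14,15]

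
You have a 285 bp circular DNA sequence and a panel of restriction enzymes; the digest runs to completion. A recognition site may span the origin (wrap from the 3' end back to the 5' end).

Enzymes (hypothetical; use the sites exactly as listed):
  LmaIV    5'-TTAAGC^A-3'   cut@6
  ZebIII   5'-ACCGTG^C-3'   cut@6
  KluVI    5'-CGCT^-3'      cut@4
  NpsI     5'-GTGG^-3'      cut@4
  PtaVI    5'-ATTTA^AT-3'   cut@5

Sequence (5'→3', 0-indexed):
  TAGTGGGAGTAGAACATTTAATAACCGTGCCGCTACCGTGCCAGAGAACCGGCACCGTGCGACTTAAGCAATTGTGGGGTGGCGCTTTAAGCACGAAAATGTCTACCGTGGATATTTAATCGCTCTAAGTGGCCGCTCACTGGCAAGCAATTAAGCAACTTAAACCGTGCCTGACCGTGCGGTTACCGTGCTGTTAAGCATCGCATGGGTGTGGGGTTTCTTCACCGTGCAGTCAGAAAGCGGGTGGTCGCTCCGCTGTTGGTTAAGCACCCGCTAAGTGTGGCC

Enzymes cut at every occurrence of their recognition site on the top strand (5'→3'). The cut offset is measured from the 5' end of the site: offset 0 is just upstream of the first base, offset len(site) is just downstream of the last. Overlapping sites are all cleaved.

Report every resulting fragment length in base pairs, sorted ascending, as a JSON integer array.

Site scan:
  LmaIV (TTAAGCA, off=6): starts [63, 86, 150, 193, 262] → cuts [69, 92, 156, 199, 268]
  ZebIII (ACCGTGC, off=6): starts [23, 34, 53, 163, 173, 184, 223] → cuts [29, 40, 59, 169, 179, 190, 229]
  KluVI (CGCT, off=4): starts [30, 82, 120, 133, 248, 253, 271] → cuts [34, 86, 124, 137, 252, 257, 275]
  NpsI (GTGG, off=4): starts [2, 73, 78, 107, 128, 210, 243, 279] → cuts [6, 77, 82, 111, 132, 214, 247, 283]
  PtaVI (ATTTAAT, off=5): starts [15, 113] → cuts [20, 118]

Pooled cuts: [6, 20, 29, 34, 40, 59, 69, 77, 82, 86, 92, 111, 118, 124, 132, 137, 156, 169, 179, 190, 199, 214, 229, 247, 252, 257, 268, 275, 283]

Fragment lengths:
  6→20: 14 bp
  20→29: 9 bp
  29→34: 5 bp
  34→40: 6 bp
  40→59: 19 bp
  59→69: 10 bp
  69→77: 8 bp
  77→82: 5 bp
  82→86: 4 bp
  86→92: 6 bp
  92→111: 19 bp
  111→118: 7 bp
  118→124: 6 bp
  124→132: 8 bp
  132→137: 5 bp
  137→156: 19 bp
  156→169: 13 bp
  169→179: 10 bp
  179→190: 11 bp
  190→199: 9 bp
  199→214: 15 bp
  214→229: 15 bp
  229→247: 18 bp
  247→252: 5 bp
  252→257: 5 bp
  257→268: 11 bp
  268→275: 7 bp
  275→283: 8 bp
  283→6 (wrap): 285-283+6 = 8 bp

[4,5,5,5,5,5,6,6,6,7,7,8,8,8,8,9,9,10,10,11,11,13,14,15,15,18,19,19,19]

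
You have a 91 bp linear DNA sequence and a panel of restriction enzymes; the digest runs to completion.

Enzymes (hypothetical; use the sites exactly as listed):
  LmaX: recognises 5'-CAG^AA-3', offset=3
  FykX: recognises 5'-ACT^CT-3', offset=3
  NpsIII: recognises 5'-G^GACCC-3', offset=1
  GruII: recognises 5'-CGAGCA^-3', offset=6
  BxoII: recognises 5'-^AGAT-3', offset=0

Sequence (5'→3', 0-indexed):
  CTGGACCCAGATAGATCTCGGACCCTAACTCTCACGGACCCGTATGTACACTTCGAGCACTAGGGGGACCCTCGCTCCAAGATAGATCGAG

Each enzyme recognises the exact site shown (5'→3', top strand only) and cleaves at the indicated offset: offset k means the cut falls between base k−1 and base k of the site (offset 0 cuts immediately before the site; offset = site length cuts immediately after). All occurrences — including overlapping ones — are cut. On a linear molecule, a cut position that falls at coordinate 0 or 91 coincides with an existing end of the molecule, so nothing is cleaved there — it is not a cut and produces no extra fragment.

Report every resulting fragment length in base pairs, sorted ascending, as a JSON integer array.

Scan for sites:
  LmaX (CAGAA, off=3): no sites
  FykX ACTCT/3: at [27] ⇒ [30]
  NpsIII GGACCC/1: at [2, 19, 35, 65] ⇒ [3, 20, 36, 66]
  GruII CGAGCA/6: at [53] ⇒ [59]
  BxoII AGAT/0: at [8, 12, 79, 83] ⇒ [8, 12, 79, 83]

All cut coordinates (distinct, sorted): [3, 8, 12, 20, 30, 36, 59, 66, 79, 83]

Fragments:
  [0,3): 3 bp
  [3,8): 5 bp
  [8,12): 4 bp
  [12,20): 8 bp
  [20,30): 10 bp
  [30,36): 6 bp
  [36,59): 23 bp
  [59,66): 7 bp
  [66,79): 13 bp
  [79,83): 4 bp
  [83,91): 8 bp

[3,4,4,5,6,7,8,8,10,13,23]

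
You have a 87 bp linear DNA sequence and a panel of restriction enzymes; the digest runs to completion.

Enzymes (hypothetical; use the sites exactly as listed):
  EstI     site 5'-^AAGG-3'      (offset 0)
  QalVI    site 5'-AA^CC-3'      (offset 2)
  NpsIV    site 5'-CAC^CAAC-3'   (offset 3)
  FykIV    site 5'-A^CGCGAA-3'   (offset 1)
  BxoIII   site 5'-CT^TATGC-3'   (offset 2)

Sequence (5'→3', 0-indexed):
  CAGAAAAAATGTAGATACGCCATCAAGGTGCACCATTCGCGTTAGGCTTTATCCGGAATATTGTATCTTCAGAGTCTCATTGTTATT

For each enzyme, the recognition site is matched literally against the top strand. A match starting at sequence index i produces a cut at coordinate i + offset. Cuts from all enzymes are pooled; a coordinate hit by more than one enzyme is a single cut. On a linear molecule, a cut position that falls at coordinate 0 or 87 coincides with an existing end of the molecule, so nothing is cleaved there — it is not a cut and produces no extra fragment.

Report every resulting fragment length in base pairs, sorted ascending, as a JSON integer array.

Per-enzyme occurrences:
  EstI (AAGG, off=0): starts [24] → cuts [24]
  QalVI (AACC, off=2): no sites
  NpsIV (CACCAAC, off=3): no sites
  FykIV (ACGCGAA, off=1): no sites
  BxoIII (CTTATGC, off=2): no sites

All cut coordinates (distinct, sorted): [24]

Fragments:
  [0,24): 24 bp
  [24,87): 63 bp

[24,63]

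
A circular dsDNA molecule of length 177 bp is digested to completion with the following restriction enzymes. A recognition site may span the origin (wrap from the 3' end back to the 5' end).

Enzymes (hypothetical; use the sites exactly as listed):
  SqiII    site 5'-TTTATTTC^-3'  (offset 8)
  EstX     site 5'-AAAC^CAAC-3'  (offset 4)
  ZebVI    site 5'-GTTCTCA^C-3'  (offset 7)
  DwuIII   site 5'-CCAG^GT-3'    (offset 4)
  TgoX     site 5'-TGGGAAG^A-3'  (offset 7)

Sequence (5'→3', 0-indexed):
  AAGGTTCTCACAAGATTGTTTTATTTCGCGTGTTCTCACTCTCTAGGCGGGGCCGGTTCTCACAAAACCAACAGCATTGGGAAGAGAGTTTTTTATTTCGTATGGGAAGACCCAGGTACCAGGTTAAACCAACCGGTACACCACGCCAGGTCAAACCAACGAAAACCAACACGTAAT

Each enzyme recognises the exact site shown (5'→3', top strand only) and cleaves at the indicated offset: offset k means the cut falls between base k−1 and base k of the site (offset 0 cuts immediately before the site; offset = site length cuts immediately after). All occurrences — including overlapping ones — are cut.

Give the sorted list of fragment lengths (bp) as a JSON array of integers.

[6,6,7,7,7,10,10,11,15,16,17,20,21,24]

Scan for sites:
  SqiII (TTTATTTC, off=8): starts [19, 91] → cuts [27, 99]
  EstX (AAACCAAC, off=4): starts [64, 125, 152, 162] → cuts [68, 129, 156, 166]
  ZebVI (GTTCTCAC, off=7): starts [3, 31, 55] → cuts [10, 38, 62]
  DwuIII (CCAGGT, off=4): starts [111, 118, 145] → cuts [115, 122, 149]
  TgoX (TGGGAAGA, off=7): starts [77, 102] → cuts [84, 109]

Pooled cuts: [10, 27, 38, 62, 68, 84, 99, 109, 115, 122, 129, 149, 156, 166]

Fragments:
  10→27: 17 bp
  27→38: 11 bp
  38→62: 24 bp
  62→68: 6 bp
  68→84: 16 bp
  84→99: 15 bp
  99→109: 10 bp
  109→115: 6 bp
  115→122: 7 bp
  122→129: 7 bp
  129→149: 20 bp
  149→156: 7 bp
  156→166: 10 bp
  166→10 (wrap): 177-166+10 = 21 bp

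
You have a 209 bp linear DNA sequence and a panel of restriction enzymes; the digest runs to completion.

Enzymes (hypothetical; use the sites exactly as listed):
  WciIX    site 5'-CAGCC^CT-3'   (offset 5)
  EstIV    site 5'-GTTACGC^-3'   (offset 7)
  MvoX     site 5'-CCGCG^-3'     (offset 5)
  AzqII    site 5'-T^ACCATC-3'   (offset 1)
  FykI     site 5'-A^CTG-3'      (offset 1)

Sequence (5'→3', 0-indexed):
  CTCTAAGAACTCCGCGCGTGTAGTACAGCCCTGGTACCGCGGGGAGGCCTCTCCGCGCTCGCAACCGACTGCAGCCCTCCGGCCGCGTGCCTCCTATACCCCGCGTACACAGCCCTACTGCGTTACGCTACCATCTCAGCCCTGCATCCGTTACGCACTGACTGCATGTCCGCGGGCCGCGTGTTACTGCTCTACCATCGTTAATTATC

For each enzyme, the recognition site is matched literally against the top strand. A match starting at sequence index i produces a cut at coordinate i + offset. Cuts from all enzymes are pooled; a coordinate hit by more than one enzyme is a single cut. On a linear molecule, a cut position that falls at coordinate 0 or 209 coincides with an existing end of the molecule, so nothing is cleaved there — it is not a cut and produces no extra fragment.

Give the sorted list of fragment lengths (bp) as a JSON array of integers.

[1,1,3,4,5,7,7,8,9,11,11,11,11,12,13,14,15,16,16,16,18]

Scan for sites:
  WciIX CAGCCCT/5: at [25, 71, 109, 136] ⇒ [30, 76, 114, 141]
  EstIV GTTACGC/7: at [121, 149] ⇒ [128, 156]
  MvoX CCGCG/5: at [11, 36, 52, 82, 100, 169, 176] ⇒ [16, 41, 57, 87, 105, 174, 181]
  AzqII TACCATC/1: at [128, 192] ⇒ [129, 193]
  FykI ACTG/1: at [67, 116, 156, 160, 185] ⇒ [68, 117, 157, 161, 186]

All cut coordinates (distinct, sorted): [16, 30, 41, 57, 68, 76, 87, 105, 114, 117, 128, 129, 141, 156, 157, 161, 174, 181, 186, 193]

Fragments:
  [0,16): 16 bp
  [16,30): 14 bp
  [30,41): 11 bp
  [41,57): 16 bp
  [57,68): 11 bp
  [68,76): 8 bp
  [76,87): 11 bp
  [87,105): 18 bp
  [105,114): 9 bp
  [114,117): 3 bp
  [117,128): 11 bp
  [128,129): 1 bp
  [129,141): 12 bp
  [141,156): 15 bp
  [156,157): 1 bp
  [157,161): 4 bp
  [161,174): 13 bp
  [174,181): 7 bp
  [181,186): 5 bp
  [186,193): 7 bp
  [193,209): 16 bp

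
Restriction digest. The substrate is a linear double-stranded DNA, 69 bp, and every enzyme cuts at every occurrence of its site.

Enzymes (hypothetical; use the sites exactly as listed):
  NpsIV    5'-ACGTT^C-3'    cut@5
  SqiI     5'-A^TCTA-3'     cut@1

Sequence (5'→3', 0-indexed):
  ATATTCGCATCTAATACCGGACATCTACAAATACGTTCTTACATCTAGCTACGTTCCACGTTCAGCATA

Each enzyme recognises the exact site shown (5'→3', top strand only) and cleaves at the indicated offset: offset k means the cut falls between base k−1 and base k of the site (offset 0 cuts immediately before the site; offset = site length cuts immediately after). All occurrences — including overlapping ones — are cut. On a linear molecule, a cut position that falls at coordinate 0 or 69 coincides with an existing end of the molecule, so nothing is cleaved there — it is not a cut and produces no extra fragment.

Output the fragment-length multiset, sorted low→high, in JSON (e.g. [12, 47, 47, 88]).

[6,7,7,9,12,14,14]

Scan for sites:
  NpsIV ACGTTC/5: at [32, 50, 57] ⇒ [37, 55, 62]
  SqiI ATCTA/1: at [8, 22, 42] ⇒ [9, 23, 43]

Pooled cuts: [9, 23, 37, 43, 55, 62]

Fragment lengths:
  [0,9): 9 bp
  [9,23): 14 bp
  [23,37): 14 bp
  [37,43): 6 bp
  [43,55): 12 bp
  [55,62): 7 bp
  [62,69): 7 bp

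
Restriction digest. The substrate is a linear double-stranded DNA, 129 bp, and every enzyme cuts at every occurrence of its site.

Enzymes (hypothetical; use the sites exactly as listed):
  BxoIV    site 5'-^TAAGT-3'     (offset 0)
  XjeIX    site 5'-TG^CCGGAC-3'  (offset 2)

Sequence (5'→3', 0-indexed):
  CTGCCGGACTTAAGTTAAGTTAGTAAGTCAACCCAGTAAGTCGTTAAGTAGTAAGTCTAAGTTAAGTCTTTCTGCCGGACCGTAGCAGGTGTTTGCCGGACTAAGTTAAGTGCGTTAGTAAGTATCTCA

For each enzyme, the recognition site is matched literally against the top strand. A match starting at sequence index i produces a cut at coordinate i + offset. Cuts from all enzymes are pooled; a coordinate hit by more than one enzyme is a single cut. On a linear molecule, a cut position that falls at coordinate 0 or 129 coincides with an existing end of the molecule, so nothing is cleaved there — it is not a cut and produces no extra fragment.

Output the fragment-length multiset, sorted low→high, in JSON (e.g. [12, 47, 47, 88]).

Per-enzyme occurrences:
  BxoIV (TAAGT, off=0): starts [10, 15, 23, 36, 44, 51, 57, 62, 101, 106, 118] → cuts [10, 15, 23, 36, 44, 51, 57, 62, 101, 106, 118]
  XjeIX (TGCCGGAC, off=2): starts [1, 72, 93] → cuts [3, 74, 95]

All cut coordinates (distinct, sorted): [3, 10, 15, 23, 36, 44, 51, 57, 62, 74, 95, 101, 106, 118]

Fragments:
  [0,3): 3 bp
  [3,10): 7 bp
  [10,15): 5 bp
  [15,23): 8 bp
  [23,36): 13 bp
  [36,44): 8 bp
  [44,51): 7 bp
  [51,57): 6 bp
  [57,62): 5 bp
  [62,74): 12 bp
  [74,95): 21 bp
  [95,101): 6 bp
  [101,106): 5 bp
  [106,118): 12 bp
  [118,129): 11 bp

[3,5,5,5,6,6,7,7,8,8,11,12,12,13,21]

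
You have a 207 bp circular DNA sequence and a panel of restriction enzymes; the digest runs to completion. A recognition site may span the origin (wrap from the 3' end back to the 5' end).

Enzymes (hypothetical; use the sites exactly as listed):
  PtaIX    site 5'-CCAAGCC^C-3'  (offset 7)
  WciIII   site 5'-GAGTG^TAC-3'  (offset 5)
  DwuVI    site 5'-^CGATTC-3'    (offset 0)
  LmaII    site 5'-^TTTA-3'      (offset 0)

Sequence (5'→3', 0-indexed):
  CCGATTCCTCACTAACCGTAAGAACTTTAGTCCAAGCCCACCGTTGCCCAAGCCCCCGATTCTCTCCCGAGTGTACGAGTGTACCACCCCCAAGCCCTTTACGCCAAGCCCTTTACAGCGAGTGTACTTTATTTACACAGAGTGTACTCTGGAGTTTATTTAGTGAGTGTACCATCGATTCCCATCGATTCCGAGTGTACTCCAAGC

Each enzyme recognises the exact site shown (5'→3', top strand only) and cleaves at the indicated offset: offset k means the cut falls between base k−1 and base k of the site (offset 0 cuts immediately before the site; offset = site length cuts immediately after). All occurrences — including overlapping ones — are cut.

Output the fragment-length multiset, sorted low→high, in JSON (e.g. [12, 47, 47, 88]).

Site scan:
  PtaIX CCAAGCCC/7: at [31, 47, 89, 103, 201] ⇒ [1, 38, 54, 96, 110]
  WciIII GAGTGTAC/5: at [68, 76, 119, 139, 164, 192] ⇒ [73, 81, 124, 144, 169, 197]
  DwuVI CGATTC/0: at [1, 56, 175, 185] ⇒ [1, 56, 175, 185]
  LmaII TTTA/0: at [25, 97, 111, 127, 131, 154, 158] ⇒ [25, 97, 111, 127, 131, 154, 158]

All cut coordinates (distinct, sorted): [1, 25, 38, 54, 56, 73, 81, 96, 97, 110, 111, 124, 127, 131, 144, 154, 158, 169, 175, 185, 197]

Fragment lengths:
  1→25: 24 bp
  25→38: 13 bp
  38→54: 16 bp
  54→56: 2 bp
  56→73: 17 bp
  73→81: 8 bp
  81→96: 15 bp
  96→97: 1 bp
  97→110: 13 bp
  110→111: 1 bp
  111→124: 13 bp
  124→127: 3 bp
  127→131: 4 bp
  131→144: 13 bp
  144→154: 10 bp
  154→158: 4 bp
  158→169: 11 bp
  169→175: 6 bp
  175→185: 10 bp
  185→197: 12 bp
  197→1 (wrap): 207-197+1 = 11 bp

[1,1,2,3,4,4,6,8,10,10,11,11,12,13,13,13,13,15,16,17,24]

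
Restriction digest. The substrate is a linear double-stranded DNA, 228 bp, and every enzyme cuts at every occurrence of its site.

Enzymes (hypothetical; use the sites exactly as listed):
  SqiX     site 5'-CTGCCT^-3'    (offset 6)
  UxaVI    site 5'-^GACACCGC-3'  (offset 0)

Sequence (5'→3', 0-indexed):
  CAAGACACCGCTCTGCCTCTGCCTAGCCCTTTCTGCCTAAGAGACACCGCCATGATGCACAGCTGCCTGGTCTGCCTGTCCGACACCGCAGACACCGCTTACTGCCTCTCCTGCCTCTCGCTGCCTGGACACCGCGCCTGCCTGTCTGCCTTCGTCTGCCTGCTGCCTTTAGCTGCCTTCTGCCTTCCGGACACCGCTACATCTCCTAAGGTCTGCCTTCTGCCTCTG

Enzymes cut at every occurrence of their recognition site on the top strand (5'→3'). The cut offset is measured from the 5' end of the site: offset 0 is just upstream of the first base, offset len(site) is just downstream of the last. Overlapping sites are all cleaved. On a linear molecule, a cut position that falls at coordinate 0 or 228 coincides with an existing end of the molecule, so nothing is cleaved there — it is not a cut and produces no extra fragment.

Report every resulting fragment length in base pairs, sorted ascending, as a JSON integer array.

Scan for sites:
  SqiX (CTGCCT, off=6): starts [12, 18, 32, 62, 71, 101, 110, 120, 137, 145, 155, 162, 172, 179, 212, 219] → cuts [18, 24, 38, 68, 77, 107, 116, 126, 143, 151, 161, 168, 178, 185, 218, 225]
  UxaVI (GACACCGC, off=0): starts [3, 42, 81, 90, 127, 189] → cuts [3, 42, 81, 90, 127, 189]

All cut coordinates (distinct, sorted): [3, 18, 24, 38, 42, 68, 77, 81, 90, 107, 116, 126, 127, 143, 151, 161, 168, 178, 185, 189, 218, 225]

Fragment lengths:
  [0,3): 3 bp
  [3,18): 15 bp
  [18,24): 6 bp
  [24,38): 14 bp
  [38,42): 4 bp
  [42,68): 26 bp
  [68,77): 9 bp
  [77,81): 4 bp
  [81,90): 9 bp
  [90,107): 17 bp
  [107,116): 9 bp
  [116,126): 10 bp
  [126,127): 1 bp
  [127,143): 16 bp
  [143,151): 8 bp
  [151,161): 10 bp
  [161,168): 7 bp
  [168,178): 10 bp
  [178,185): 7 bp
  [185,189): 4 bp
  [189,218): 29 bp
  [218,225): 7 bp
  [225,228): 3 bp

[1,3,3,4,4,4,6,7,7,7,8,9,9,9,10,10,10,14,15,16,17,26,29]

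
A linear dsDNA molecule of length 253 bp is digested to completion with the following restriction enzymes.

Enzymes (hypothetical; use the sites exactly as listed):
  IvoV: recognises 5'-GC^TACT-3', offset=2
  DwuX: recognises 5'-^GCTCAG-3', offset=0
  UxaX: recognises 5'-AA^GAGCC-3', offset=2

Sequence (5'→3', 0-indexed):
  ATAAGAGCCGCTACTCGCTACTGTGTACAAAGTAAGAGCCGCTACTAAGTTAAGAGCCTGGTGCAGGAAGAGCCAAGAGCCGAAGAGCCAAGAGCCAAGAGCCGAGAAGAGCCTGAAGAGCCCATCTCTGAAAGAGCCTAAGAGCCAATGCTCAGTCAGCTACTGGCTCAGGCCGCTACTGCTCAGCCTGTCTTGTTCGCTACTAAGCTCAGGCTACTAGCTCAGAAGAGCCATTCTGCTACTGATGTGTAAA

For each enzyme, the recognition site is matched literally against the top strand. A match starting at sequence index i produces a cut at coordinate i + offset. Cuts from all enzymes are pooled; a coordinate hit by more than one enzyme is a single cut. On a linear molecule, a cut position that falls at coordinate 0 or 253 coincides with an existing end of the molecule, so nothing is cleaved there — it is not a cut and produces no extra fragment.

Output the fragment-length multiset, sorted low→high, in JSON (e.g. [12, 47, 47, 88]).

[4,4,5,5,6,7,7,7,7,7,7,8,8,8,8,8,9,10,11,11,11,12,14,16,16,17,20]

Per-enzyme occurrences:
  IvoV GCTACT/2: at [9, 16, 40, 158, 174, 198, 212, 237] ⇒ [11, 18, 42, 160, 176, 200, 214, 239]
  DwuX GCTCAG/0: at [149, 165, 180, 206, 219] ⇒ [149, 165, 180, 206, 219]
  UxaX AAGAGCC/2: at [2, 33, 51, 67, 74, 82, 89, 96, 106, 115, 131, 139, 225] ⇒ [4, 35, 53, 69, 76, 84, 91, 98, 108, 117, 133, 141, 227]

Pooled cuts: [4, 11, 18, 35, 42, 53, 69, 76, 84, 91, 98, 108, 117, 133, 141, 149, 160, 165, 176, 180, 200, 206, 214, 219, 227, 239]

Fragments:
  [0,4): 4 bp
  [4,11): 7 bp
  [11,18): 7 bp
  [18,35): 17 bp
  [35,42): 7 bp
  [42,53): 11 bp
  [53,69): 16 bp
  [69,76): 7 bp
  [76,84): 8 bp
  [84,91): 7 bp
  [91,98): 7 bp
  [98,108): 10 bp
  [108,117): 9 bp
  [117,133): 16 bp
  [133,141): 8 bp
  [141,149): 8 bp
  [149,160): 11 bp
  [160,165): 5 bp
  [165,176): 11 bp
  [176,180): 4 bp
  [180,200): 20 bp
  [200,206): 6 bp
  [206,214): 8 bp
  [214,219): 5 bp
  [219,227): 8 bp
  [227,239): 12 bp
  [239,253): 14 bp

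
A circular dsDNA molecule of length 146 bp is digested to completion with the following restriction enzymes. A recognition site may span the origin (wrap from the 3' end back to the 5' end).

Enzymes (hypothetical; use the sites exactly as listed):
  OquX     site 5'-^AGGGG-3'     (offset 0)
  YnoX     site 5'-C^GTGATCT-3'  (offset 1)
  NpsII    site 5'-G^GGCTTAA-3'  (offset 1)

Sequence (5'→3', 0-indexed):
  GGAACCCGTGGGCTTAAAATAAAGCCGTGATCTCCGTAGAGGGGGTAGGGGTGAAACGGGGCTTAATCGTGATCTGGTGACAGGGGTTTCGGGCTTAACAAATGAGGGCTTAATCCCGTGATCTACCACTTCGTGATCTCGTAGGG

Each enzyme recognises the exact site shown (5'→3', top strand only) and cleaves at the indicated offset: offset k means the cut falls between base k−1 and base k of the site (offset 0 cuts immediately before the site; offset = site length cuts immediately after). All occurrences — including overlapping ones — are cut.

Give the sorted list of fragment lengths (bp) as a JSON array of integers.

[7,9,10,10,11,13,13,13,14,15,15,16]

Scan for sites:
  OquX (AGGGG, off=0): starts [39, 46, 81, 142] → cuts [39, 46, 81, 142]
  YnoX (CGTGATCT, off=1): starts [25, 67, 116, 131] → cuts [26, 68, 117, 132]
  NpsII (GGGCTTAA, off=1): starts [9, 58, 90, 105] → cuts [10, 59, 91, 106]

Pooled cuts: [10, 26, 39, 46, 59, 68, 81, 91, 106, 117, 132, 142]

Fragment lengths:
  10→26: 16 bp
  26→39: 13 bp
  39→46: 7 bp
  46→59: 13 bp
  59→68: 9 bp
  68→81: 13 bp
  81→91: 10 bp
  91→106: 15 bp
  106→117: 11 bp
  117→132: 15 bp
  132→142: 10 bp
  142→10 (wrap): 146-142+10 = 14 bp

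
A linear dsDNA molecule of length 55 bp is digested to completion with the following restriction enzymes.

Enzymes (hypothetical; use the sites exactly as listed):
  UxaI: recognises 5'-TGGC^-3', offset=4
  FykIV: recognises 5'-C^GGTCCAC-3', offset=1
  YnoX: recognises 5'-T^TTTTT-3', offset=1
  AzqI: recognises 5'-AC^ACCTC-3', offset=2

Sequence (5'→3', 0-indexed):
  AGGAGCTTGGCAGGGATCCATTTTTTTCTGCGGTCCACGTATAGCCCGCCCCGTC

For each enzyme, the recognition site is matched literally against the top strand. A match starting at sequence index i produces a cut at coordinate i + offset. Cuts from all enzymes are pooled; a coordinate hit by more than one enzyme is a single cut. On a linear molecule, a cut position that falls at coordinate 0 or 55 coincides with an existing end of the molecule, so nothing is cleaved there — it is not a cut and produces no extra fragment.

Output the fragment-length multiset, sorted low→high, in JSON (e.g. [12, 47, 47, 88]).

[1,9,10,11,24]

Per-enzyme occurrences:
  UxaI TGGC/4: at [7] ⇒ [11]
  FykIV CGGTCCAC/1: at [30] ⇒ [31]
  YnoX TTTTTT/1: at [20, 21] ⇒ [21, 22]
  AzqI (ACACCTC, off=2): no sites

Pooled cuts: [11, 21, 22, 31]

Fragments:
  [0,11): 11 bp
  [11,21): 10 bp
  [21,22): 1 bp
  [22,31): 9 bp
  [31,55): 24 bp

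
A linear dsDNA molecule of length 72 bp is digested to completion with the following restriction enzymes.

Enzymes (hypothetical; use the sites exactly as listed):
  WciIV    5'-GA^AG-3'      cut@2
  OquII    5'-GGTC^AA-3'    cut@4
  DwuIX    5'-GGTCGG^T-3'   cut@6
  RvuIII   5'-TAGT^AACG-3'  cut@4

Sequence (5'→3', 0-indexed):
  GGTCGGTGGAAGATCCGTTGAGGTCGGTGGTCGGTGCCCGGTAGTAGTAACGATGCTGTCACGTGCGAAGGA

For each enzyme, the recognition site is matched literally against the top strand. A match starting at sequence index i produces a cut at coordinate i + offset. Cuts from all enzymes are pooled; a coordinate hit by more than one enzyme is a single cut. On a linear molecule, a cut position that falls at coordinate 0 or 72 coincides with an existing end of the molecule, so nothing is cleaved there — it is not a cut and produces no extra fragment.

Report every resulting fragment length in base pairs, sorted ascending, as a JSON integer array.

[4,4,6,7,14,17,20]

Scan for sites:
  WciIV (GAAG, off=2): starts [8, 66] → cuts [10, 68]
  OquII (GGTCAA, off=4): no sites
  DwuIX (GGTCGGT, off=6): starts [0, 21, 28] → cuts [6, 27, 34]
  RvuIII (TAGTAACG, off=4): starts [44] → cuts [48]

Pooled cuts: [6, 10, 27, 34, 48, 68]

Fragment lengths:
  [0,6): 6 bp
  [6,10): 4 bp
  [10,27): 17 bp
  [27,34): 7 bp
  [34,48): 14 bp
  [48,68): 20 bp
  [68,72): 4 bp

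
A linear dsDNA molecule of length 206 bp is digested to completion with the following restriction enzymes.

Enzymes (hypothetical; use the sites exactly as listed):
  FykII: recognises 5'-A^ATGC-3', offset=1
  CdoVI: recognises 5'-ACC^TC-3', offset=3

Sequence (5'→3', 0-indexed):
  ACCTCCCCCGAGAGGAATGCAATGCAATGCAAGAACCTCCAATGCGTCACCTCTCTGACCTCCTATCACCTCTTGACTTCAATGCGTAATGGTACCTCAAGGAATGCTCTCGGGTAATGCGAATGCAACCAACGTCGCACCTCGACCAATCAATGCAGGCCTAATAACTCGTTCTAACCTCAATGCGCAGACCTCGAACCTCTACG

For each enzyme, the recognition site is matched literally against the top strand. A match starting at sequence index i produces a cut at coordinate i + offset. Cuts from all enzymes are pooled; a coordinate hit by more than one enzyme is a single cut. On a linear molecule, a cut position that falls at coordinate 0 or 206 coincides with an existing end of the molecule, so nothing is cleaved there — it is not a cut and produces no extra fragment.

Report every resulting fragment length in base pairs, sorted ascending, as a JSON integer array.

[3,3,4,5,5,6,6,7,7,9,10,10,11,11,11,11,13,13,15,19,27]

Scan for sites:
  FykII (AATGC, off=1): starts [15, 20, 25, 40, 80, 102, 115, 121, 151, 181] → cuts [16, 21, 26, 41, 81, 103, 116, 122, 152, 182]
  CdoVI (ACCTC, off=3): starts [0, 34, 48, 57, 67, 93, 138, 176, 190, 197] → cuts [3, 37, 51, 60, 70, 96, 141, 179, 193, 200]

Pooled cuts: [3, 16, 21, 26, 37, 41, 51, 60, 70, 81, 96, 103, 116, 122, 141, 152, 179, 182, 193, 200]

Fragment lengths:
  [0,3): 3 bp
  [3,16): 13 bp
  [16,21): 5 bp
  [21,26): 5 bp
  [26,37): 11 bp
  [37,41): 4 bp
  [41,51): 10 bp
  [51,60): 9 bp
  [60,70): 10 bp
  [70,81): 11 bp
  [81,96): 15 bp
  [96,103): 7 bp
  [103,116): 13 bp
  [116,122): 6 bp
  [122,141): 19 bp
  [141,152): 11 bp
  [152,179): 27 bp
  [179,182): 3 bp
  [182,193): 11 bp
  [193,200): 7 bp
  [200,206): 6 bp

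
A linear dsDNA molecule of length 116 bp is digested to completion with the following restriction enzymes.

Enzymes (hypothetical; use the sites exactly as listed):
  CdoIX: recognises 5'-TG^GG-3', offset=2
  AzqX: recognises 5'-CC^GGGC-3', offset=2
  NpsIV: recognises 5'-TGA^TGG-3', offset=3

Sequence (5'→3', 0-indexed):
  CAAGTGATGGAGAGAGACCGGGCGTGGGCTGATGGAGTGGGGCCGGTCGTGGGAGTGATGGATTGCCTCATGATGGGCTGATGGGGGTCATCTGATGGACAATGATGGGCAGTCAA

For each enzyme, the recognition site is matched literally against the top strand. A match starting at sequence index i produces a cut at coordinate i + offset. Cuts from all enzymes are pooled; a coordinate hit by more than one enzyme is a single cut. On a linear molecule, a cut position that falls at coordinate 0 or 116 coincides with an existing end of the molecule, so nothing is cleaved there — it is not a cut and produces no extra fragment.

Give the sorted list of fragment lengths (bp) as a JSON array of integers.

Site scan:
  CdoIX (TGGG, off=2): starts [24, 37, 49, 73, 81, 105] → cuts [26, 39, 51, 75, 83, 107]
  AzqX (CCGGGC, off=2): starts [17] → cuts [19]
  NpsIV (TGATGG, off=3): starts [4, 29, 55, 70, 78, 92, 102] → cuts [7, 32, 58, 73, 81, 95, 105]

Pooled cuts: [7, 19, 26, 32, 39, 51, 58, 73, 75, 81, 83, 95, 105, 107]

Fragment lengths:
  [0,7): 7 bp
  [7,19): 12 bp
  [19,26): 7 bp
  [26,32): 6 bp
  [32,39): 7 bp
  [39,51): 12 bp
  [51,58): 7 bp
  [58,73): 15 bp
  [73,75): 2 bp
  [75,81): 6 bp
  [81,83): 2 bp
  [83,95): 12 bp
  [95,105): 10 bp
  [105,107): 2 bp
  [107,116): 9 bp

[2,2,2,6,6,7,7,7,7,9,10,12,12,12,15]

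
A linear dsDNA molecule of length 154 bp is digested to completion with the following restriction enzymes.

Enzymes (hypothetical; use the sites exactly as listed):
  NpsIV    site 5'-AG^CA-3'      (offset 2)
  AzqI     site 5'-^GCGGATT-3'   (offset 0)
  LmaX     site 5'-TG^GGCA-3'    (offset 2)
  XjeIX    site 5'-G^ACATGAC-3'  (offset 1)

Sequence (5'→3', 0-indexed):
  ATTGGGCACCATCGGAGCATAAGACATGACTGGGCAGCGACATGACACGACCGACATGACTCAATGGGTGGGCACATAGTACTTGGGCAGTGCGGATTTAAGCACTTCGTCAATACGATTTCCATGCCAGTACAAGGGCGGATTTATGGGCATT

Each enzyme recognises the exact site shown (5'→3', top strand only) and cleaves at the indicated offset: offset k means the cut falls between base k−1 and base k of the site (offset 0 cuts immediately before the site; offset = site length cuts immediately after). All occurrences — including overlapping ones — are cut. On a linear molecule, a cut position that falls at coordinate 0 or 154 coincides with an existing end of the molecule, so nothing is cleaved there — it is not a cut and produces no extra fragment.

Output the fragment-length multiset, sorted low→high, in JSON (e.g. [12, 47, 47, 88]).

[4,6,6,6,7,9,11,11,13,14,15,17,35]

Site scan:
  NpsIV AGCA/2: at [15, 100] ⇒ [17, 102]
  AzqI GCGGATT/0: at [91, 137] ⇒ [91, 137]
  LmaX TGGGCA/2: at [2, 30, 68, 83, 146] ⇒ [4, 32, 70, 85, 148]
  XjeIX GACATGAC/1: at [22, 38, 52] ⇒ [23, 39, 53]

Pooled cuts: [4, 17, 23, 32, 39, 53, 70, 85, 91, 102, 137, 148]

Fragment lengths:
  [0,4): 4 bp
  [4,17): 13 bp
  [17,23): 6 bp
  [23,32): 9 bp
  [32,39): 7 bp
  [39,53): 14 bp
  [53,70): 17 bp
  [70,85): 15 bp
  [85,91): 6 bp
  [91,102): 11 bp
  [102,137): 35 bp
  [137,148): 11 bp
  [148,154): 6 bp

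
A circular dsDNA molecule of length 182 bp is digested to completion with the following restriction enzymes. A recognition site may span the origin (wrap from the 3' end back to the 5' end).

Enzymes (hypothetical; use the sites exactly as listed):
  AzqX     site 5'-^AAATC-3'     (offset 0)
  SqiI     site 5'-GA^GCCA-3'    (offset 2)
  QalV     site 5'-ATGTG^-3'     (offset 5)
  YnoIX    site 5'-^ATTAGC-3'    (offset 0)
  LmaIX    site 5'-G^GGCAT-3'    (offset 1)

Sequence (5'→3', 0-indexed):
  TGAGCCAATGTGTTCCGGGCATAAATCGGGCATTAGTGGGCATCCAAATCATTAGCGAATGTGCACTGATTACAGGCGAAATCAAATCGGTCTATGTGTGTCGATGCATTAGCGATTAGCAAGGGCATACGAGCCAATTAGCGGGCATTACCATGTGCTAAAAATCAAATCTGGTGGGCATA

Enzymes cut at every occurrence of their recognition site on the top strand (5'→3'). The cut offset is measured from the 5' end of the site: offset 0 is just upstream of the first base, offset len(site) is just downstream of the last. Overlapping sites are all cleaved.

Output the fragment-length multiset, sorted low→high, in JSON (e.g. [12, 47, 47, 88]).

[4,4,5,5,5,5,5,6,7,7,7,9,9,9,9,9,10,10,13,14,15,15]

Scan for sites:
  AzqX (AAATC, off=0): starts [22, 45, 78, 83, 161, 166] → cuts [22, 45, 78, 83, 161, 166]
  SqiI (GAGCCA, off=2): starts [1, 130] → cuts [3, 132]
  QalV (ATGTG, off=5): starts [7, 58, 93, 152] → cuts [12, 63, 98, 157]
  YnoIX (ATTAGC, off=0): starts [50, 107, 114, 136] → cuts [50, 107, 114, 136]
  LmaIX (GGGCAT, off=1): starts [16, 27, 37, 122, 142, 175] → cuts [17, 28, 38, 123, 143, 176]

Pooled cuts: [3, 12, 17, 22, 28, 38, 45, 50, 63, 78, 83, 98, 107, 114, 123, 132, 136, 143, 157, 161, 166, 176]

Fragment lengths:
  3→12: 9 bp
  12→17: 5 bp
  17→22: 5 bp
  22→28: 6 bp
  28→38: 10 bp
  38→45: 7 bp
  45→50: 5 bp
  50→63: 13 bp
  63→78: 15 bp
  78→83: 5 bp
  83→98: 15 bp
  98→107: 9 bp
  107→114: 7 bp
  114→123: 9 bp
  123→132: 9 bp
  132→136: 4 bp
  136→143: 7 bp
  143→157: 14 bp
  157→161: 4 bp
  161→166: 5 bp
  166→176: 10 bp
  176→3 (wrap): 182-176+3 = 9 bp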